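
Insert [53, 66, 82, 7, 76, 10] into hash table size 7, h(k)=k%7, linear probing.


Insert 53: h=4 -> slot 4
Insert 66: h=3 -> slot 3
Insert 82: h=5 -> slot 5
Insert 7: h=0 -> slot 0
Insert 76: h=6 -> slot 6
Insert 10: h=3, 5 probes -> slot 1

Table: [7, 10, None, 66, 53, 82, 76]


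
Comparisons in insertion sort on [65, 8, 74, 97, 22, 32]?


Algorithm: insertion sort
Input: [65, 8, 74, 97, 22, 32]
Sorted: [8, 22, 32, 65, 74, 97]

11


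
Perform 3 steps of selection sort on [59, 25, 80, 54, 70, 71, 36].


Initial: [59, 25, 80, 54, 70, 71, 36]
Step 1: min=25 at 1
  Swap: [25, 59, 80, 54, 70, 71, 36]
Step 2: min=36 at 6
  Swap: [25, 36, 80, 54, 70, 71, 59]
Step 3: min=54 at 3
  Swap: [25, 36, 54, 80, 70, 71, 59]

After 3 steps: [25, 36, 54, 80, 70, 71, 59]


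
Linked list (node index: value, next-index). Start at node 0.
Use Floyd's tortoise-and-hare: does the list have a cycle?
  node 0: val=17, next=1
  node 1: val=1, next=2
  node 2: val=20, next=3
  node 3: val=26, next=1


Floyd's tortoise (slow, +1) and hare (fast, +2):
  init: slow=0, fast=0
  step 1: slow=1, fast=2
  step 2: slow=2, fast=1
  step 3: slow=3, fast=3
  slow == fast at node 3: cycle detected

Cycle: yes


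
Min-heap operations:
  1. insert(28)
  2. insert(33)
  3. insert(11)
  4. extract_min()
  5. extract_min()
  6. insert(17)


insert(28) -> [28]
insert(33) -> [28, 33]
insert(11) -> [11, 33, 28]
extract_min()->11, [28, 33]
extract_min()->28, [33]
insert(17) -> [17, 33]

Final heap: [17, 33]


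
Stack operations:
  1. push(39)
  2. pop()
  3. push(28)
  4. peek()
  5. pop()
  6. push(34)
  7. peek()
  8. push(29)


push(39) -> [39]
pop()->39, []
push(28) -> [28]
peek()->28
pop()->28, []
push(34) -> [34]
peek()->34
push(29) -> [34, 29]

Final stack: [34, 29]


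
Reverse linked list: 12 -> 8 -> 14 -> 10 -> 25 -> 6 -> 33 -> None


Step 1: curr=12, set curr.next=prev(None) | reversed so far: 12
Step 2: curr=8, set curr.next=prev(12) | reversed so far: 8 -> 12
Step 3: curr=14, set curr.next=prev(8) | reversed so far: 14 -> 8 -> 12
Step 4: curr=10, set curr.next=prev(14) | reversed so far: 10 -> 14 -> 8 -> 12
Step 5: curr=25, set curr.next=prev(10) | reversed so far: 25 -> 10 -> 14 -> 8 -> 12
Step 6: curr=6, set curr.next=prev(25) | reversed so far: 6 -> 25 -> 10 -> 14 -> 8 -> 12
Step 7: curr=33, set curr.next=prev(6) | reversed so far: 33 -> 6 -> 25 -> 10 -> 14 -> 8 -> 12

33 -> 6 -> 25 -> 10 -> 14 -> 8 -> 12 -> None


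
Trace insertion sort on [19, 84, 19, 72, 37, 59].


Initial: [19, 84, 19, 72, 37, 59]
Insert 84: [19, 84, 19, 72, 37, 59]
Insert 19: [19, 19, 84, 72, 37, 59]
Insert 72: [19, 19, 72, 84, 37, 59]
Insert 37: [19, 19, 37, 72, 84, 59]
Insert 59: [19, 19, 37, 59, 72, 84]

Sorted: [19, 19, 37, 59, 72, 84]


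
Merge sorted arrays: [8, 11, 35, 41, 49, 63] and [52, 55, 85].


Take 8 from A
Take 11 from A
Take 35 from A
Take 41 from A
Take 49 from A
Take 52 from B
Take 55 from B
Take 63 from A

Merged: [8, 11, 35, 41, 49, 52, 55, 63, 85]


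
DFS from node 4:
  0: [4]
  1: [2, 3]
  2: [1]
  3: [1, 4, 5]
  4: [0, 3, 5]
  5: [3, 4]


Visit 4, push [5, 3, 0]
Visit 0, push []
Visit 3, push [5, 1]
Visit 1, push [2]
Visit 2, push []
Visit 5, push []

DFS order: [4, 0, 3, 1, 2, 5]


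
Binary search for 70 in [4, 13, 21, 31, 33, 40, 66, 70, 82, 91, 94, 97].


Step 1: lo=0, hi=11, mid=5, val=40
Step 2: lo=6, hi=11, mid=8, val=82
Step 3: lo=6, hi=7, mid=6, val=66
Step 4: lo=7, hi=7, mid=7, val=70

Found at index 7


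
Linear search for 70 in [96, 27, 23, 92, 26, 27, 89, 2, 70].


i=0: 96!=70
i=1: 27!=70
i=2: 23!=70
i=3: 92!=70
i=4: 26!=70
i=5: 27!=70
i=6: 89!=70
i=7: 2!=70
i=8: 70==70 found!

Found at 8, 9 comps


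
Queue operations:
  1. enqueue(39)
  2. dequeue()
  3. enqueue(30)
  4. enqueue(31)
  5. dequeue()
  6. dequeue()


enqueue(39) -> [39]
dequeue()->39, []
enqueue(30) -> [30]
enqueue(31) -> [30, 31]
dequeue()->30, [31]
dequeue()->31, []

Final queue: []


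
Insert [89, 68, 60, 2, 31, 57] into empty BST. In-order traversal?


Insert 89: root
Insert 68: L from 89
Insert 60: L from 89 -> L from 68
Insert 2: L from 89 -> L from 68 -> L from 60
Insert 31: L from 89 -> L from 68 -> L from 60 -> R from 2
Insert 57: L from 89 -> L from 68 -> L from 60 -> R from 2 -> R from 31

In-order: [2, 31, 57, 60, 68, 89]


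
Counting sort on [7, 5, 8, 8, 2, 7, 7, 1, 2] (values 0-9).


Input: [7, 5, 8, 8, 2, 7, 7, 1, 2]
Counts: [0, 1, 2, 0, 0, 1, 0, 3, 2, 0]

Sorted: [1, 2, 2, 5, 7, 7, 7, 8, 8]


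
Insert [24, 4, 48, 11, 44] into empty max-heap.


Insert 24: [24]
Insert 4: [24, 4]
Insert 48: [48, 4, 24]
Insert 11: [48, 11, 24, 4]
Insert 44: [48, 44, 24, 4, 11]

Final heap: [48, 44, 24, 4, 11]


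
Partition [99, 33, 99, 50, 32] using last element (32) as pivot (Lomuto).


Pivot: 32
Place pivot at 0: [32, 33, 99, 50, 99]

Partitioned: [32, 33, 99, 50, 99]


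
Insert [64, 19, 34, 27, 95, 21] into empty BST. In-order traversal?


Insert 64: root
Insert 19: L from 64
Insert 34: L from 64 -> R from 19
Insert 27: L from 64 -> R from 19 -> L from 34
Insert 95: R from 64
Insert 21: L from 64 -> R from 19 -> L from 34 -> L from 27

In-order: [19, 21, 27, 34, 64, 95]


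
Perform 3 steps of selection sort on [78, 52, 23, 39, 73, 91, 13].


Initial: [78, 52, 23, 39, 73, 91, 13]
Step 1: min=13 at 6
  Swap: [13, 52, 23, 39, 73, 91, 78]
Step 2: min=23 at 2
  Swap: [13, 23, 52, 39, 73, 91, 78]
Step 3: min=39 at 3
  Swap: [13, 23, 39, 52, 73, 91, 78]

After 3 steps: [13, 23, 39, 52, 73, 91, 78]


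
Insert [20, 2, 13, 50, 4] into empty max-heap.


Insert 20: [20]
Insert 2: [20, 2]
Insert 13: [20, 2, 13]
Insert 50: [50, 20, 13, 2]
Insert 4: [50, 20, 13, 2, 4]

Final heap: [50, 20, 13, 2, 4]


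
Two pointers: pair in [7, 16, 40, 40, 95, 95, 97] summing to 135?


lo=0(7)+hi=6(97)=104
lo=1(16)+hi=6(97)=113
lo=2(40)+hi=6(97)=137
lo=2(40)+hi=5(95)=135

Yes: 40+95=135


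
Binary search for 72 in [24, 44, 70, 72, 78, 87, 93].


Step 1: lo=0, hi=6, mid=3, val=72

Found at index 3


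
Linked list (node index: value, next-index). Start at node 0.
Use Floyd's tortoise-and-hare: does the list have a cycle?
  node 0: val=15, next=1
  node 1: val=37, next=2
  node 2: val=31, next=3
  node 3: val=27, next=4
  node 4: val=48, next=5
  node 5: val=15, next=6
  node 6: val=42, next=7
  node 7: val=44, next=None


Floyd's tortoise (slow, +1) and hare (fast, +2):
  init: slow=0, fast=0
  step 1: slow=1, fast=2
  step 2: slow=2, fast=4
  step 3: slow=3, fast=6
  step 4: fast 6->7->None, no cycle

Cycle: no


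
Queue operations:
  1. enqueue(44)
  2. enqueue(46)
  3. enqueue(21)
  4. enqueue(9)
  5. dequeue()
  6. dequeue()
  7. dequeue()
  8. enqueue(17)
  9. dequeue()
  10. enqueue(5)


enqueue(44) -> [44]
enqueue(46) -> [44, 46]
enqueue(21) -> [44, 46, 21]
enqueue(9) -> [44, 46, 21, 9]
dequeue()->44, [46, 21, 9]
dequeue()->46, [21, 9]
dequeue()->21, [9]
enqueue(17) -> [9, 17]
dequeue()->9, [17]
enqueue(5) -> [17, 5]

Final queue: [17, 5]


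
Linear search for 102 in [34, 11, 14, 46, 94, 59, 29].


i=0: 34!=102
i=1: 11!=102
i=2: 14!=102
i=3: 46!=102
i=4: 94!=102
i=5: 59!=102
i=6: 29!=102

Not found, 7 comps


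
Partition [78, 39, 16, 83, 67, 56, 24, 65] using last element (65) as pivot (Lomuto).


Pivot: 65
  39 <= 65: swap -> [39, 78, 16, 83, 67, 56, 24, 65]
  16 <= 65: swap -> [39, 16, 78, 83, 67, 56, 24, 65]
  56 <= 65: swap -> [39, 16, 56, 83, 67, 78, 24, 65]
  24 <= 65: swap -> [39, 16, 56, 24, 67, 78, 83, 65]
Place pivot at 4: [39, 16, 56, 24, 65, 78, 83, 67]

Partitioned: [39, 16, 56, 24, 65, 78, 83, 67]


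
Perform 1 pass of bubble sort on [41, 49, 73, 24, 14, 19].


Initial: [41, 49, 73, 24, 14, 19]
Pass 1: [41, 49, 24, 14, 19, 73] (3 swaps)

After 1 pass: [41, 49, 24, 14, 19, 73]


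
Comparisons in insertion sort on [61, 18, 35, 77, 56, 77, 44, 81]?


Algorithm: insertion sort
Input: [61, 18, 35, 77, 56, 77, 44, 81]
Sorted: [18, 35, 44, 56, 61, 77, 77, 81]

14


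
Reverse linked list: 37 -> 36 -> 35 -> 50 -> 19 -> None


Step 1: curr=37, set curr.next=prev(None) | reversed so far: 37
Step 2: curr=36, set curr.next=prev(37) | reversed so far: 36 -> 37
Step 3: curr=35, set curr.next=prev(36) | reversed so far: 35 -> 36 -> 37
Step 4: curr=50, set curr.next=prev(35) | reversed so far: 50 -> 35 -> 36 -> 37
Step 5: curr=19, set curr.next=prev(50) | reversed so far: 19 -> 50 -> 35 -> 36 -> 37

19 -> 50 -> 35 -> 36 -> 37 -> None


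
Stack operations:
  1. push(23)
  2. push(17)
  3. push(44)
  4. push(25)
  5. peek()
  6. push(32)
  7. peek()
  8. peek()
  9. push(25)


push(23) -> [23]
push(17) -> [23, 17]
push(44) -> [23, 17, 44]
push(25) -> [23, 17, 44, 25]
peek()->25
push(32) -> [23, 17, 44, 25, 32]
peek()->32
peek()->32
push(25) -> [23, 17, 44, 25, 32, 25]

Final stack: [23, 17, 44, 25, 32, 25]


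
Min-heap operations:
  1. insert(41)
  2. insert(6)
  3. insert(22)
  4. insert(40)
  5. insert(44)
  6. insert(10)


insert(41) -> [41]
insert(6) -> [6, 41]
insert(22) -> [6, 41, 22]
insert(40) -> [6, 40, 22, 41]
insert(44) -> [6, 40, 22, 41, 44]
insert(10) -> [6, 40, 10, 41, 44, 22]

Final heap: [6, 40, 10, 41, 44, 22]


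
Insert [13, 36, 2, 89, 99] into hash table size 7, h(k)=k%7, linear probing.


Insert 13: h=6 -> slot 6
Insert 36: h=1 -> slot 1
Insert 2: h=2 -> slot 2
Insert 89: h=5 -> slot 5
Insert 99: h=1, 2 probes -> slot 3

Table: [None, 36, 2, 99, None, 89, 13]


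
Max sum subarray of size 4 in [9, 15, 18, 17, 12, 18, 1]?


[0:4]: 59
[1:5]: 62
[2:6]: 65
[3:7]: 48

Max: 65 at [2:6]


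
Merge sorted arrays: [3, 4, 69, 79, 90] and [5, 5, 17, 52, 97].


Take 3 from A
Take 4 from A
Take 5 from B
Take 5 from B
Take 17 from B
Take 52 from B
Take 69 from A
Take 79 from A
Take 90 from A

Merged: [3, 4, 5, 5, 17, 52, 69, 79, 90, 97]


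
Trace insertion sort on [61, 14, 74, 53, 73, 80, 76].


Initial: [61, 14, 74, 53, 73, 80, 76]
Insert 14: [14, 61, 74, 53, 73, 80, 76]
Insert 74: [14, 61, 74, 53, 73, 80, 76]
Insert 53: [14, 53, 61, 74, 73, 80, 76]
Insert 73: [14, 53, 61, 73, 74, 80, 76]
Insert 80: [14, 53, 61, 73, 74, 80, 76]
Insert 76: [14, 53, 61, 73, 74, 76, 80]

Sorted: [14, 53, 61, 73, 74, 76, 80]


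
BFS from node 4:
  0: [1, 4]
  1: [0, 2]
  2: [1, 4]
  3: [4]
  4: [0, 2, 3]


Visit 4, enqueue [0, 2, 3]
Visit 0, enqueue [1]
Visit 2, enqueue []
Visit 3, enqueue []
Visit 1, enqueue []

BFS order: [4, 0, 2, 3, 1]


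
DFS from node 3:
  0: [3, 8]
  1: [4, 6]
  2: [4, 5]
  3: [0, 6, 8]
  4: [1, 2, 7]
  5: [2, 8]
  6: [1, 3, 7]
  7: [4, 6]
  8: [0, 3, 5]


Visit 3, push [8, 6, 0]
Visit 0, push [8]
Visit 8, push [5]
Visit 5, push [2]
Visit 2, push [4]
Visit 4, push [7, 1]
Visit 1, push [6]
Visit 6, push [7]
Visit 7, push []

DFS order: [3, 0, 8, 5, 2, 4, 1, 6, 7]


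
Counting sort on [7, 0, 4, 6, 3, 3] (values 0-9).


Input: [7, 0, 4, 6, 3, 3]
Counts: [1, 0, 0, 2, 1, 0, 1, 1, 0, 0]

Sorted: [0, 3, 3, 4, 6, 7]


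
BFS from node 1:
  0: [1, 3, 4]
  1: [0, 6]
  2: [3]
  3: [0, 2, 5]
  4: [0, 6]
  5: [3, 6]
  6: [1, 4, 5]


Visit 1, enqueue [0, 6]
Visit 0, enqueue [3, 4]
Visit 6, enqueue [5]
Visit 3, enqueue [2]
Visit 4, enqueue []
Visit 5, enqueue []
Visit 2, enqueue []

BFS order: [1, 0, 6, 3, 4, 5, 2]


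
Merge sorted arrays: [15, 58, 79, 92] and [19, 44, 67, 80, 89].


Take 15 from A
Take 19 from B
Take 44 from B
Take 58 from A
Take 67 from B
Take 79 from A
Take 80 from B
Take 89 from B

Merged: [15, 19, 44, 58, 67, 79, 80, 89, 92]


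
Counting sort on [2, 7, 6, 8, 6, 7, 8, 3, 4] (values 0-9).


Input: [2, 7, 6, 8, 6, 7, 8, 3, 4]
Counts: [0, 0, 1, 1, 1, 0, 2, 2, 2, 0]

Sorted: [2, 3, 4, 6, 6, 7, 7, 8, 8]


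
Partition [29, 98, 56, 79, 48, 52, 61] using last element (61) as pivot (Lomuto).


Pivot: 61
  29 <= 61: advance i (no swap)
  56 <= 61: swap -> [29, 56, 98, 79, 48, 52, 61]
  48 <= 61: swap -> [29, 56, 48, 79, 98, 52, 61]
  52 <= 61: swap -> [29, 56, 48, 52, 98, 79, 61]
Place pivot at 4: [29, 56, 48, 52, 61, 79, 98]

Partitioned: [29, 56, 48, 52, 61, 79, 98]


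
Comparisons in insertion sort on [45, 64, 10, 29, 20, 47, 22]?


Algorithm: insertion sort
Input: [45, 64, 10, 29, 20, 47, 22]
Sorted: [10, 20, 22, 29, 45, 47, 64]

17


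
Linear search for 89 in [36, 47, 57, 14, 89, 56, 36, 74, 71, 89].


i=0: 36!=89
i=1: 47!=89
i=2: 57!=89
i=3: 14!=89
i=4: 89==89 found!

Found at 4, 5 comps


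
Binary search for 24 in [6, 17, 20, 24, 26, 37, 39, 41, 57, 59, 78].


Step 1: lo=0, hi=10, mid=5, val=37
Step 2: lo=0, hi=4, mid=2, val=20
Step 3: lo=3, hi=4, mid=3, val=24

Found at index 3


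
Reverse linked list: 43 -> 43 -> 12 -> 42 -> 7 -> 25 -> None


Step 1: curr=43, set curr.next=prev(None) | reversed so far: 43
Step 2: curr=43, set curr.next=prev(43) | reversed so far: 43 -> 43
Step 3: curr=12, set curr.next=prev(43) | reversed so far: 12 -> 43 -> 43
Step 4: curr=42, set curr.next=prev(12) | reversed so far: 42 -> 12 -> 43 -> 43
Step 5: curr=7, set curr.next=prev(42) | reversed so far: 7 -> 42 -> 12 -> 43 -> 43
Step 6: curr=25, set curr.next=prev(7) | reversed so far: 25 -> 7 -> 42 -> 12 -> 43 -> 43

25 -> 7 -> 42 -> 12 -> 43 -> 43 -> None


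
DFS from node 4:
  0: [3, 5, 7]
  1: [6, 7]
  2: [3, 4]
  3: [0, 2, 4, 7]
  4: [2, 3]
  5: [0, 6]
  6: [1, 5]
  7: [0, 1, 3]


Visit 4, push [3, 2]
Visit 2, push [3]
Visit 3, push [7, 0]
Visit 0, push [7, 5]
Visit 5, push [6]
Visit 6, push [1]
Visit 1, push [7]
Visit 7, push []

DFS order: [4, 2, 3, 0, 5, 6, 1, 7]


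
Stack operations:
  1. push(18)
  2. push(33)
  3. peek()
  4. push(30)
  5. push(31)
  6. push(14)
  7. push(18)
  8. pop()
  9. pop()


push(18) -> [18]
push(33) -> [18, 33]
peek()->33
push(30) -> [18, 33, 30]
push(31) -> [18, 33, 30, 31]
push(14) -> [18, 33, 30, 31, 14]
push(18) -> [18, 33, 30, 31, 14, 18]
pop()->18, [18, 33, 30, 31, 14]
pop()->14, [18, 33, 30, 31]

Final stack: [18, 33, 30, 31]


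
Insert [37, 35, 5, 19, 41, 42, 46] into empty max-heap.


Insert 37: [37]
Insert 35: [37, 35]
Insert 5: [37, 35, 5]
Insert 19: [37, 35, 5, 19]
Insert 41: [41, 37, 5, 19, 35]
Insert 42: [42, 37, 41, 19, 35, 5]
Insert 46: [46, 37, 42, 19, 35, 5, 41]

Final heap: [46, 37, 42, 19, 35, 5, 41]


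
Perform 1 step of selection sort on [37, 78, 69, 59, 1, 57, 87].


Initial: [37, 78, 69, 59, 1, 57, 87]
Step 1: min=1 at 4
  Swap: [1, 78, 69, 59, 37, 57, 87]

After 1 step: [1, 78, 69, 59, 37, 57, 87]


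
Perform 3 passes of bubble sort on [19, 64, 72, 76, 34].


Initial: [19, 64, 72, 76, 34]
Pass 1: [19, 64, 72, 34, 76] (1 swaps)
Pass 2: [19, 64, 34, 72, 76] (1 swaps)
Pass 3: [19, 34, 64, 72, 76] (1 swaps)

After 3 passes: [19, 34, 64, 72, 76]


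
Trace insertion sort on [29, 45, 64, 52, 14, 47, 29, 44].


Initial: [29, 45, 64, 52, 14, 47, 29, 44]
Insert 45: [29, 45, 64, 52, 14, 47, 29, 44]
Insert 64: [29, 45, 64, 52, 14, 47, 29, 44]
Insert 52: [29, 45, 52, 64, 14, 47, 29, 44]
Insert 14: [14, 29, 45, 52, 64, 47, 29, 44]
Insert 47: [14, 29, 45, 47, 52, 64, 29, 44]
Insert 29: [14, 29, 29, 45, 47, 52, 64, 44]
Insert 44: [14, 29, 29, 44, 45, 47, 52, 64]

Sorted: [14, 29, 29, 44, 45, 47, 52, 64]


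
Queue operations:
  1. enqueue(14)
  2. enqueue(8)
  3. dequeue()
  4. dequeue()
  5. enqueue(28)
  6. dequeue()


enqueue(14) -> [14]
enqueue(8) -> [14, 8]
dequeue()->14, [8]
dequeue()->8, []
enqueue(28) -> [28]
dequeue()->28, []

Final queue: []


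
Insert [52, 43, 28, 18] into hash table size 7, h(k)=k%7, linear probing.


Insert 52: h=3 -> slot 3
Insert 43: h=1 -> slot 1
Insert 28: h=0 -> slot 0
Insert 18: h=4 -> slot 4

Table: [28, 43, None, 52, 18, None, None]


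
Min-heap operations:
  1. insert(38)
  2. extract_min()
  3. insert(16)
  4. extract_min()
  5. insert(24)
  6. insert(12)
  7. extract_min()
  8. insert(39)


insert(38) -> [38]
extract_min()->38, []
insert(16) -> [16]
extract_min()->16, []
insert(24) -> [24]
insert(12) -> [12, 24]
extract_min()->12, [24]
insert(39) -> [24, 39]

Final heap: [24, 39]


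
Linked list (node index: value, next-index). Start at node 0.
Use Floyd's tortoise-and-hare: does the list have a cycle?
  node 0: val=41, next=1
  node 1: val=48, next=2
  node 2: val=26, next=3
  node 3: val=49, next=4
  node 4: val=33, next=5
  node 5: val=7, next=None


Floyd's tortoise (slow, +1) and hare (fast, +2):
  init: slow=0, fast=0
  step 1: slow=1, fast=2
  step 2: slow=2, fast=4
  step 3: fast 4->5->None, no cycle

Cycle: no


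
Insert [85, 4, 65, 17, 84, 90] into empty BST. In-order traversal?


Insert 85: root
Insert 4: L from 85
Insert 65: L from 85 -> R from 4
Insert 17: L from 85 -> R from 4 -> L from 65
Insert 84: L from 85 -> R from 4 -> R from 65
Insert 90: R from 85

In-order: [4, 17, 65, 84, 85, 90]


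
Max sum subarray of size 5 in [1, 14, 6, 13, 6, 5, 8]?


[0:5]: 40
[1:6]: 44
[2:7]: 38

Max: 44 at [1:6]


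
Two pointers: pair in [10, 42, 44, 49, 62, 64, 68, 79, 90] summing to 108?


lo=0(10)+hi=8(90)=100
lo=1(42)+hi=8(90)=132
lo=1(42)+hi=7(79)=121
lo=1(42)+hi=6(68)=110
lo=1(42)+hi=5(64)=106
lo=2(44)+hi=5(64)=108

Yes: 44+64=108


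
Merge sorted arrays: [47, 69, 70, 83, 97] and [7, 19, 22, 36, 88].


Take 7 from B
Take 19 from B
Take 22 from B
Take 36 from B
Take 47 from A
Take 69 from A
Take 70 from A
Take 83 from A
Take 88 from B

Merged: [7, 19, 22, 36, 47, 69, 70, 83, 88, 97]


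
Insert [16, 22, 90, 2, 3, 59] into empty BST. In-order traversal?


Insert 16: root
Insert 22: R from 16
Insert 90: R from 16 -> R from 22
Insert 2: L from 16
Insert 3: L from 16 -> R from 2
Insert 59: R from 16 -> R from 22 -> L from 90

In-order: [2, 3, 16, 22, 59, 90]


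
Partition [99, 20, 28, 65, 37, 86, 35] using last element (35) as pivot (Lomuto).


Pivot: 35
  20 <= 35: swap -> [20, 99, 28, 65, 37, 86, 35]
  28 <= 35: swap -> [20, 28, 99, 65, 37, 86, 35]
Place pivot at 2: [20, 28, 35, 65, 37, 86, 99]

Partitioned: [20, 28, 35, 65, 37, 86, 99]


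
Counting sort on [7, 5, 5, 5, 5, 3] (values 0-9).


Input: [7, 5, 5, 5, 5, 3]
Counts: [0, 0, 0, 1, 0, 4, 0, 1, 0, 0]

Sorted: [3, 5, 5, 5, 5, 7]


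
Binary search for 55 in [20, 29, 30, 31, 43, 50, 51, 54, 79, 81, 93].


Step 1: lo=0, hi=10, mid=5, val=50
Step 2: lo=6, hi=10, mid=8, val=79
Step 3: lo=6, hi=7, mid=6, val=51
Step 4: lo=7, hi=7, mid=7, val=54

Not found


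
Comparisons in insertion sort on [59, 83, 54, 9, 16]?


Algorithm: insertion sort
Input: [59, 83, 54, 9, 16]
Sorted: [9, 16, 54, 59, 83]

10


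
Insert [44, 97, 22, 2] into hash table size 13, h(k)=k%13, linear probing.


Insert 44: h=5 -> slot 5
Insert 97: h=6 -> slot 6
Insert 22: h=9 -> slot 9
Insert 2: h=2 -> slot 2

Table: [None, None, 2, None, None, 44, 97, None, None, 22, None, None, None]


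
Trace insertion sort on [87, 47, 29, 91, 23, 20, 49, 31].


Initial: [87, 47, 29, 91, 23, 20, 49, 31]
Insert 47: [47, 87, 29, 91, 23, 20, 49, 31]
Insert 29: [29, 47, 87, 91, 23, 20, 49, 31]
Insert 91: [29, 47, 87, 91, 23, 20, 49, 31]
Insert 23: [23, 29, 47, 87, 91, 20, 49, 31]
Insert 20: [20, 23, 29, 47, 87, 91, 49, 31]
Insert 49: [20, 23, 29, 47, 49, 87, 91, 31]
Insert 31: [20, 23, 29, 31, 47, 49, 87, 91]

Sorted: [20, 23, 29, 31, 47, 49, 87, 91]


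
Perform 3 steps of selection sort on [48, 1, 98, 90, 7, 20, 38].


Initial: [48, 1, 98, 90, 7, 20, 38]
Step 1: min=1 at 1
  Swap: [1, 48, 98, 90, 7, 20, 38]
Step 2: min=7 at 4
  Swap: [1, 7, 98, 90, 48, 20, 38]
Step 3: min=20 at 5
  Swap: [1, 7, 20, 90, 48, 98, 38]

After 3 steps: [1, 7, 20, 90, 48, 98, 38]


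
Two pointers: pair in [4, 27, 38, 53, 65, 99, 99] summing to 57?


lo=0(4)+hi=6(99)=103
lo=0(4)+hi=5(99)=103
lo=0(4)+hi=4(65)=69
lo=0(4)+hi=3(53)=57

Yes: 4+53=57


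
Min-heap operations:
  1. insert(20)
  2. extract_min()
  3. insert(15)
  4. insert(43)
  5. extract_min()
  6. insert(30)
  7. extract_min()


insert(20) -> [20]
extract_min()->20, []
insert(15) -> [15]
insert(43) -> [15, 43]
extract_min()->15, [43]
insert(30) -> [30, 43]
extract_min()->30, [43]

Final heap: [43]


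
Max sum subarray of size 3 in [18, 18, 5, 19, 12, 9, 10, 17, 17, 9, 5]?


[0:3]: 41
[1:4]: 42
[2:5]: 36
[3:6]: 40
[4:7]: 31
[5:8]: 36
[6:9]: 44
[7:10]: 43
[8:11]: 31

Max: 44 at [6:9]


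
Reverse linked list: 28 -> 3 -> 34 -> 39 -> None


Step 1: curr=28, set curr.next=prev(None) | reversed so far: 28
Step 2: curr=3, set curr.next=prev(28) | reversed so far: 3 -> 28
Step 3: curr=34, set curr.next=prev(3) | reversed so far: 34 -> 3 -> 28
Step 4: curr=39, set curr.next=prev(34) | reversed so far: 39 -> 34 -> 3 -> 28

39 -> 34 -> 3 -> 28 -> None


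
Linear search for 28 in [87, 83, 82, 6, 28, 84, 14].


i=0: 87!=28
i=1: 83!=28
i=2: 82!=28
i=3: 6!=28
i=4: 28==28 found!

Found at 4, 5 comps


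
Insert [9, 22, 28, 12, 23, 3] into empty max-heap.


Insert 9: [9]
Insert 22: [22, 9]
Insert 28: [28, 9, 22]
Insert 12: [28, 12, 22, 9]
Insert 23: [28, 23, 22, 9, 12]
Insert 3: [28, 23, 22, 9, 12, 3]

Final heap: [28, 23, 22, 9, 12, 3]


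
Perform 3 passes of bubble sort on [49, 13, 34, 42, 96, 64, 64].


Initial: [49, 13, 34, 42, 96, 64, 64]
Pass 1: [13, 34, 42, 49, 64, 64, 96] (5 swaps)
Pass 2: [13, 34, 42, 49, 64, 64, 96] (0 swaps)
Pass 3: [13, 34, 42, 49, 64, 64, 96] (0 swaps)

After 3 passes: [13, 34, 42, 49, 64, 64, 96]


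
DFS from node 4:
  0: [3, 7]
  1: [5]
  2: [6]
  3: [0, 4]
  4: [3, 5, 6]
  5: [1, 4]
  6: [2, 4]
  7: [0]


Visit 4, push [6, 5, 3]
Visit 3, push [0]
Visit 0, push [7]
Visit 7, push []
Visit 5, push [1]
Visit 1, push []
Visit 6, push [2]
Visit 2, push []

DFS order: [4, 3, 0, 7, 5, 1, 6, 2]


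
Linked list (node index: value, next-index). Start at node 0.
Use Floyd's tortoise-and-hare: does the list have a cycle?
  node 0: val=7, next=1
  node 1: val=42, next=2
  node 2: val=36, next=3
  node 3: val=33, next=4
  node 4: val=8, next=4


Floyd's tortoise (slow, +1) and hare (fast, +2):
  init: slow=0, fast=0
  step 1: slow=1, fast=2
  step 2: slow=2, fast=4
  step 3: slow=3, fast=4
  step 4: slow=4, fast=4
  slow == fast at node 4: cycle detected

Cycle: yes


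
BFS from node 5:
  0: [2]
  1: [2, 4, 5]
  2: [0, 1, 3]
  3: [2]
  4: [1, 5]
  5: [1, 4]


Visit 5, enqueue [1, 4]
Visit 1, enqueue [2]
Visit 4, enqueue []
Visit 2, enqueue [0, 3]
Visit 0, enqueue []
Visit 3, enqueue []

BFS order: [5, 1, 4, 2, 0, 3]


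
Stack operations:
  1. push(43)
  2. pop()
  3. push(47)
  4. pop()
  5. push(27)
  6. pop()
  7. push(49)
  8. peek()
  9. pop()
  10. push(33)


push(43) -> [43]
pop()->43, []
push(47) -> [47]
pop()->47, []
push(27) -> [27]
pop()->27, []
push(49) -> [49]
peek()->49
pop()->49, []
push(33) -> [33]

Final stack: [33]


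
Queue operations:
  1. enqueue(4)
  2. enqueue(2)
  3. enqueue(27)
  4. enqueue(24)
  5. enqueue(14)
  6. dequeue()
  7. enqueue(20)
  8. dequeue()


enqueue(4) -> [4]
enqueue(2) -> [4, 2]
enqueue(27) -> [4, 2, 27]
enqueue(24) -> [4, 2, 27, 24]
enqueue(14) -> [4, 2, 27, 24, 14]
dequeue()->4, [2, 27, 24, 14]
enqueue(20) -> [2, 27, 24, 14, 20]
dequeue()->2, [27, 24, 14, 20]

Final queue: [27, 24, 14, 20]


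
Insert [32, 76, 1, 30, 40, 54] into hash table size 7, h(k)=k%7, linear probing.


Insert 32: h=4 -> slot 4
Insert 76: h=6 -> slot 6
Insert 1: h=1 -> slot 1
Insert 30: h=2 -> slot 2
Insert 40: h=5 -> slot 5
Insert 54: h=5, 2 probes -> slot 0

Table: [54, 1, 30, None, 32, 40, 76]


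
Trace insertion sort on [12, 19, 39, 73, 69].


Initial: [12, 19, 39, 73, 69]
Insert 19: [12, 19, 39, 73, 69]
Insert 39: [12, 19, 39, 73, 69]
Insert 73: [12, 19, 39, 73, 69]
Insert 69: [12, 19, 39, 69, 73]

Sorted: [12, 19, 39, 69, 73]


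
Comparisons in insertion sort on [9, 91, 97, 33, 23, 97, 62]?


Algorithm: insertion sort
Input: [9, 91, 97, 33, 23, 97, 62]
Sorted: [9, 23, 33, 62, 91, 97, 97]

14


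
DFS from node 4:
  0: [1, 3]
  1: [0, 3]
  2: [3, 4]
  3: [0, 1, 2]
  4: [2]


Visit 4, push [2]
Visit 2, push [3]
Visit 3, push [1, 0]
Visit 0, push [1]
Visit 1, push []

DFS order: [4, 2, 3, 0, 1]


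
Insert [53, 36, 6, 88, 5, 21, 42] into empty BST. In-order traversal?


Insert 53: root
Insert 36: L from 53
Insert 6: L from 53 -> L from 36
Insert 88: R from 53
Insert 5: L from 53 -> L from 36 -> L from 6
Insert 21: L from 53 -> L from 36 -> R from 6
Insert 42: L from 53 -> R from 36

In-order: [5, 6, 21, 36, 42, 53, 88]


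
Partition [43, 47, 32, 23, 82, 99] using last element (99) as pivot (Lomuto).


Pivot: 99
  43 <= 99: advance i (no swap)
  47 <= 99: advance i (no swap)
  32 <= 99: advance i (no swap)
  23 <= 99: advance i (no swap)
  82 <= 99: advance i (no swap)
Place pivot at 5: [43, 47, 32, 23, 82, 99]

Partitioned: [43, 47, 32, 23, 82, 99]


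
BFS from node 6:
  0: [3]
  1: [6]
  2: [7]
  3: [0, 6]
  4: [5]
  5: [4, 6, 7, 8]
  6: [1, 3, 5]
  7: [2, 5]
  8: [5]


Visit 6, enqueue [1, 3, 5]
Visit 1, enqueue []
Visit 3, enqueue [0]
Visit 5, enqueue [4, 7, 8]
Visit 0, enqueue []
Visit 4, enqueue []
Visit 7, enqueue [2]
Visit 8, enqueue []
Visit 2, enqueue []

BFS order: [6, 1, 3, 5, 0, 4, 7, 8, 2]


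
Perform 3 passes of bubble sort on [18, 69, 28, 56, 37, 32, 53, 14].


Initial: [18, 69, 28, 56, 37, 32, 53, 14]
Pass 1: [18, 28, 56, 37, 32, 53, 14, 69] (6 swaps)
Pass 2: [18, 28, 37, 32, 53, 14, 56, 69] (4 swaps)
Pass 3: [18, 28, 32, 37, 14, 53, 56, 69] (2 swaps)

After 3 passes: [18, 28, 32, 37, 14, 53, 56, 69]


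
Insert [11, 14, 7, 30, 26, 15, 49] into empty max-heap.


Insert 11: [11]
Insert 14: [14, 11]
Insert 7: [14, 11, 7]
Insert 30: [30, 14, 7, 11]
Insert 26: [30, 26, 7, 11, 14]
Insert 15: [30, 26, 15, 11, 14, 7]
Insert 49: [49, 26, 30, 11, 14, 7, 15]

Final heap: [49, 26, 30, 11, 14, 7, 15]


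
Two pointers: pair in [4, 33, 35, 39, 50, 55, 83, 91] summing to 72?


lo=0(4)+hi=7(91)=95
lo=0(4)+hi=6(83)=87
lo=0(4)+hi=5(55)=59
lo=1(33)+hi=5(55)=88
lo=1(33)+hi=4(50)=83
lo=1(33)+hi=3(39)=72

Yes: 33+39=72


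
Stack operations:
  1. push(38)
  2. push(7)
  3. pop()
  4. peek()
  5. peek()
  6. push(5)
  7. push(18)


push(38) -> [38]
push(7) -> [38, 7]
pop()->7, [38]
peek()->38
peek()->38
push(5) -> [38, 5]
push(18) -> [38, 5, 18]

Final stack: [38, 5, 18]


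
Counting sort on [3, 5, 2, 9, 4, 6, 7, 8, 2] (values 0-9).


Input: [3, 5, 2, 9, 4, 6, 7, 8, 2]
Counts: [0, 0, 2, 1, 1, 1, 1, 1, 1, 1]

Sorted: [2, 2, 3, 4, 5, 6, 7, 8, 9]


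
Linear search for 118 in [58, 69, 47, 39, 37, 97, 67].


i=0: 58!=118
i=1: 69!=118
i=2: 47!=118
i=3: 39!=118
i=4: 37!=118
i=5: 97!=118
i=6: 67!=118

Not found, 7 comps


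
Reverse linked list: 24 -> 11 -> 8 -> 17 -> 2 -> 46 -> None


Step 1: curr=24, set curr.next=prev(None) | reversed so far: 24
Step 2: curr=11, set curr.next=prev(24) | reversed so far: 11 -> 24
Step 3: curr=8, set curr.next=prev(11) | reversed so far: 8 -> 11 -> 24
Step 4: curr=17, set curr.next=prev(8) | reversed so far: 17 -> 8 -> 11 -> 24
Step 5: curr=2, set curr.next=prev(17) | reversed so far: 2 -> 17 -> 8 -> 11 -> 24
Step 6: curr=46, set curr.next=prev(2) | reversed so far: 46 -> 2 -> 17 -> 8 -> 11 -> 24

46 -> 2 -> 17 -> 8 -> 11 -> 24 -> None


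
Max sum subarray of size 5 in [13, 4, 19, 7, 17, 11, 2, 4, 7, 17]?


[0:5]: 60
[1:6]: 58
[2:7]: 56
[3:8]: 41
[4:9]: 41
[5:10]: 41

Max: 60 at [0:5]


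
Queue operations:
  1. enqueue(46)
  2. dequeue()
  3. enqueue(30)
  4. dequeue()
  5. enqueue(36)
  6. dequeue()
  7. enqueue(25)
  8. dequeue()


enqueue(46) -> [46]
dequeue()->46, []
enqueue(30) -> [30]
dequeue()->30, []
enqueue(36) -> [36]
dequeue()->36, []
enqueue(25) -> [25]
dequeue()->25, []

Final queue: []


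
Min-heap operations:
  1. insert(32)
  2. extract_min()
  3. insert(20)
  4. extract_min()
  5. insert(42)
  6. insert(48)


insert(32) -> [32]
extract_min()->32, []
insert(20) -> [20]
extract_min()->20, []
insert(42) -> [42]
insert(48) -> [42, 48]

Final heap: [42, 48]


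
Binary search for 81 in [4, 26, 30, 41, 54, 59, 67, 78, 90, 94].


Step 1: lo=0, hi=9, mid=4, val=54
Step 2: lo=5, hi=9, mid=7, val=78
Step 3: lo=8, hi=9, mid=8, val=90

Not found


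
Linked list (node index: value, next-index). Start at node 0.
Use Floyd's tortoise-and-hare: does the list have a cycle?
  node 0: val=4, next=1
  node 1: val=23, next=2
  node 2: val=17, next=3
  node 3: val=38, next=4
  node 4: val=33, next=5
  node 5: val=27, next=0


Floyd's tortoise (slow, +1) and hare (fast, +2):
  init: slow=0, fast=0
  step 1: slow=1, fast=2
  step 2: slow=2, fast=4
  step 3: slow=3, fast=0
  step 4: slow=4, fast=2
  step 5: slow=5, fast=4
  step 6: slow=0, fast=0
  slow == fast at node 0: cycle detected

Cycle: yes


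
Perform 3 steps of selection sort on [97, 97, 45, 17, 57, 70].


Initial: [97, 97, 45, 17, 57, 70]
Step 1: min=17 at 3
  Swap: [17, 97, 45, 97, 57, 70]
Step 2: min=45 at 2
  Swap: [17, 45, 97, 97, 57, 70]
Step 3: min=57 at 4
  Swap: [17, 45, 57, 97, 97, 70]

After 3 steps: [17, 45, 57, 97, 97, 70]


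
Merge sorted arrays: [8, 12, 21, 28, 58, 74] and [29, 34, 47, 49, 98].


Take 8 from A
Take 12 from A
Take 21 from A
Take 28 from A
Take 29 from B
Take 34 from B
Take 47 from B
Take 49 from B
Take 58 from A
Take 74 from A

Merged: [8, 12, 21, 28, 29, 34, 47, 49, 58, 74, 98]


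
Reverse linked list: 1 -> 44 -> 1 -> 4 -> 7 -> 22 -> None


Step 1: curr=1, set curr.next=prev(None) | reversed so far: 1
Step 2: curr=44, set curr.next=prev(1) | reversed so far: 44 -> 1
Step 3: curr=1, set curr.next=prev(44) | reversed so far: 1 -> 44 -> 1
Step 4: curr=4, set curr.next=prev(1) | reversed so far: 4 -> 1 -> 44 -> 1
Step 5: curr=7, set curr.next=prev(4) | reversed so far: 7 -> 4 -> 1 -> 44 -> 1
Step 6: curr=22, set curr.next=prev(7) | reversed so far: 22 -> 7 -> 4 -> 1 -> 44 -> 1

22 -> 7 -> 4 -> 1 -> 44 -> 1 -> None


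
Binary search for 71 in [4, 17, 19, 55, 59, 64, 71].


Step 1: lo=0, hi=6, mid=3, val=55
Step 2: lo=4, hi=6, mid=5, val=64
Step 3: lo=6, hi=6, mid=6, val=71

Found at index 6


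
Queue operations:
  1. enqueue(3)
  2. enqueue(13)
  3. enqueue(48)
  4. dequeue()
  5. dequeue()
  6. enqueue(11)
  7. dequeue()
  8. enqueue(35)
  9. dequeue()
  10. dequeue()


enqueue(3) -> [3]
enqueue(13) -> [3, 13]
enqueue(48) -> [3, 13, 48]
dequeue()->3, [13, 48]
dequeue()->13, [48]
enqueue(11) -> [48, 11]
dequeue()->48, [11]
enqueue(35) -> [11, 35]
dequeue()->11, [35]
dequeue()->35, []

Final queue: []


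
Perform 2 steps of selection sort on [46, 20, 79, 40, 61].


Initial: [46, 20, 79, 40, 61]
Step 1: min=20 at 1
  Swap: [20, 46, 79, 40, 61]
Step 2: min=40 at 3
  Swap: [20, 40, 79, 46, 61]

After 2 steps: [20, 40, 79, 46, 61]


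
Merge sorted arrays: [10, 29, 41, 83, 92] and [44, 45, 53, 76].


Take 10 from A
Take 29 from A
Take 41 from A
Take 44 from B
Take 45 from B
Take 53 from B
Take 76 from B

Merged: [10, 29, 41, 44, 45, 53, 76, 83, 92]


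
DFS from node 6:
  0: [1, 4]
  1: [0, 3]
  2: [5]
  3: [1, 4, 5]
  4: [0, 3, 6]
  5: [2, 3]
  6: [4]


Visit 6, push [4]
Visit 4, push [3, 0]
Visit 0, push [1]
Visit 1, push [3]
Visit 3, push [5]
Visit 5, push [2]
Visit 2, push []

DFS order: [6, 4, 0, 1, 3, 5, 2]


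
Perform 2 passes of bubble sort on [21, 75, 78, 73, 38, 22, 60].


Initial: [21, 75, 78, 73, 38, 22, 60]
Pass 1: [21, 75, 73, 38, 22, 60, 78] (4 swaps)
Pass 2: [21, 73, 38, 22, 60, 75, 78] (4 swaps)

After 2 passes: [21, 73, 38, 22, 60, 75, 78]


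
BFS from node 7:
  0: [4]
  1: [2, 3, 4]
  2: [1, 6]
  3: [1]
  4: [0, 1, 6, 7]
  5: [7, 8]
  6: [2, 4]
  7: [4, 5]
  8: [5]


Visit 7, enqueue [4, 5]
Visit 4, enqueue [0, 1, 6]
Visit 5, enqueue [8]
Visit 0, enqueue []
Visit 1, enqueue [2, 3]
Visit 6, enqueue []
Visit 8, enqueue []
Visit 2, enqueue []
Visit 3, enqueue []

BFS order: [7, 4, 5, 0, 1, 6, 8, 2, 3]


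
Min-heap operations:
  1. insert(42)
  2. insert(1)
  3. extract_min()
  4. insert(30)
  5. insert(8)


insert(42) -> [42]
insert(1) -> [1, 42]
extract_min()->1, [42]
insert(30) -> [30, 42]
insert(8) -> [8, 42, 30]

Final heap: [8, 42, 30]


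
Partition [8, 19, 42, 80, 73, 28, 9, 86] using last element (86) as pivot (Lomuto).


Pivot: 86
  8 <= 86: advance i (no swap)
  19 <= 86: advance i (no swap)
  42 <= 86: advance i (no swap)
  80 <= 86: advance i (no swap)
  73 <= 86: advance i (no swap)
  28 <= 86: advance i (no swap)
  9 <= 86: advance i (no swap)
Place pivot at 7: [8, 19, 42, 80, 73, 28, 9, 86]

Partitioned: [8, 19, 42, 80, 73, 28, 9, 86]


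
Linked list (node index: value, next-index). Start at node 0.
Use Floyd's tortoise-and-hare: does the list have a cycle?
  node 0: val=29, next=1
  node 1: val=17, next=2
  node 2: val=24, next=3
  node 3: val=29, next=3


Floyd's tortoise (slow, +1) and hare (fast, +2):
  init: slow=0, fast=0
  step 1: slow=1, fast=2
  step 2: slow=2, fast=3
  step 3: slow=3, fast=3
  slow == fast at node 3: cycle detected

Cycle: yes


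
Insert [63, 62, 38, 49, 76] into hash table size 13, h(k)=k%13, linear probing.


Insert 63: h=11 -> slot 11
Insert 62: h=10 -> slot 10
Insert 38: h=12 -> slot 12
Insert 49: h=10, 3 probes -> slot 0
Insert 76: h=11, 3 probes -> slot 1

Table: [49, 76, None, None, None, None, None, None, None, None, 62, 63, 38]


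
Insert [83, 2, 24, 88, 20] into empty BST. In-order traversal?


Insert 83: root
Insert 2: L from 83
Insert 24: L from 83 -> R from 2
Insert 88: R from 83
Insert 20: L from 83 -> R from 2 -> L from 24

In-order: [2, 20, 24, 83, 88]


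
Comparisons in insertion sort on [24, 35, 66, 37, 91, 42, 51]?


Algorithm: insertion sort
Input: [24, 35, 66, 37, 91, 42, 51]
Sorted: [24, 35, 37, 42, 51, 66, 91]

11


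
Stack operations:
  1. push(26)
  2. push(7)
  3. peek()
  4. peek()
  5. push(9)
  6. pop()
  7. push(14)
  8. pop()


push(26) -> [26]
push(7) -> [26, 7]
peek()->7
peek()->7
push(9) -> [26, 7, 9]
pop()->9, [26, 7]
push(14) -> [26, 7, 14]
pop()->14, [26, 7]

Final stack: [26, 7]


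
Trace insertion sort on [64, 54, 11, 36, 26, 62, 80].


Initial: [64, 54, 11, 36, 26, 62, 80]
Insert 54: [54, 64, 11, 36, 26, 62, 80]
Insert 11: [11, 54, 64, 36, 26, 62, 80]
Insert 36: [11, 36, 54, 64, 26, 62, 80]
Insert 26: [11, 26, 36, 54, 64, 62, 80]
Insert 62: [11, 26, 36, 54, 62, 64, 80]
Insert 80: [11, 26, 36, 54, 62, 64, 80]

Sorted: [11, 26, 36, 54, 62, 64, 80]


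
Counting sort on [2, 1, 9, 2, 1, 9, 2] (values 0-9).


Input: [2, 1, 9, 2, 1, 9, 2]
Counts: [0, 2, 3, 0, 0, 0, 0, 0, 0, 2]

Sorted: [1, 1, 2, 2, 2, 9, 9]


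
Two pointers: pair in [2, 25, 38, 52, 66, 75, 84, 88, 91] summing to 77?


lo=0(2)+hi=8(91)=93
lo=0(2)+hi=7(88)=90
lo=0(2)+hi=6(84)=86
lo=0(2)+hi=5(75)=77

Yes: 2+75=77


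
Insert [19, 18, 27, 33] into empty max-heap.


Insert 19: [19]
Insert 18: [19, 18]
Insert 27: [27, 18, 19]
Insert 33: [33, 27, 19, 18]

Final heap: [33, 27, 19, 18]


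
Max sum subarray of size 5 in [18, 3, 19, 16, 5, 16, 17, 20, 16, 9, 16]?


[0:5]: 61
[1:6]: 59
[2:7]: 73
[3:8]: 74
[4:9]: 74
[5:10]: 78
[6:11]: 78

Max: 78 at [5:10]


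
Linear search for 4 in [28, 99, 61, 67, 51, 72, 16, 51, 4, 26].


i=0: 28!=4
i=1: 99!=4
i=2: 61!=4
i=3: 67!=4
i=4: 51!=4
i=5: 72!=4
i=6: 16!=4
i=7: 51!=4
i=8: 4==4 found!

Found at 8, 9 comps


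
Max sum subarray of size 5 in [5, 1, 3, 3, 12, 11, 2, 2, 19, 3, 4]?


[0:5]: 24
[1:6]: 30
[2:7]: 31
[3:8]: 30
[4:9]: 46
[5:10]: 37
[6:11]: 30

Max: 46 at [4:9]


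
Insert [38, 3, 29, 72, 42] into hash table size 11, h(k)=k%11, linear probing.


Insert 38: h=5 -> slot 5
Insert 3: h=3 -> slot 3
Insert 29: h=7 -> slot 7
Insert 72: h=6 -> slot 6
Insert 42: h=9 -> slot 9

Table: [None, None, None, 3, None, 38, 72, 29, None, 42, None]


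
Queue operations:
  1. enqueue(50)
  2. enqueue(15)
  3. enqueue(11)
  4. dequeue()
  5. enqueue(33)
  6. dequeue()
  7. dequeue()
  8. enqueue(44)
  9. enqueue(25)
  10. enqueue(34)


enqueue(50) -> [50]
enqueue(15) -> [50, 15]
enqueue(11) -> [50, 15, 11]
dequeue()->50, [15, 11]
enqueue(33) -> [15, 11, 33]
dequeue()->15, [11, 33]
dequeue()->11, [33]
enqueue(44) -> [33, 44]
enqueue(25) -> [33, 44, 25]
enqueue(34) -> [33, 44, 25, 34]

Final queue: [33, 44, 25, 34]


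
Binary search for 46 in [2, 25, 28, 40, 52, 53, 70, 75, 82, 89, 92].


Step 1: lo=0, hi=10, mid=5, val=53
Step 2: lo=0, hi=4, mid=2, val=28
Step 3: lo=3, hi=4, mid=3, val=40
Step 4: lo=4, hi=4, mid=4, val=52

Not found


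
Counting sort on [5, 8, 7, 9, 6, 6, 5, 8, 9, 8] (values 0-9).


Input: [5, 8, 7, 9, 6, 6, 5, 8, 9, 8]
Counts: [0, 0, 0, 0, 0, 2, 2, 1, 3, 2]

Sorted: [5, 5, 6, 6, 7, 8, 8, 8, 9, 9]


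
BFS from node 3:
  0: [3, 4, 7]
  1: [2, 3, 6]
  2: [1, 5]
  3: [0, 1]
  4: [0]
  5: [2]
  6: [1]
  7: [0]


Visit 3, enqueue [0, 1]
Visit 0, enqueue [4, 7]
Visit 1, enqueue [2, 6]
Visit 4, enqueue []
Visit 7, enqueue []
Visit 2, enqueue [5]
Visit 6, enqueue []
Visit 5, enqueue []

BFS order: [3, 0, 1, 4, 7, 2, 6, 5]


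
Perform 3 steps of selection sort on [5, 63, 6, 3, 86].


Initial: [5, 63, 6, 3, 86]
Step 1: min=3 at 3
  Swap: [3, 63, 6, 5, 86]
Step 2: min=5 at 3
  Swap: [3, 5, 6, 63, 86]
Step 3: min=6 at 2
  Swap: [3, 5, 6, 63, 86]

After 3 steps: [3, 5, 6, 63, 86]


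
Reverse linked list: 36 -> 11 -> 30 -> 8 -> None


Step 1: curr=36, set curr.next=prev(None) | reversed so far: 36
Step 2: curr=11, set curr.next=prev(36) | reversed so far: 11 -> 36
Step 3: curr=30, set curr.next=prev(11) | reversed so far: 30 -> 11 -> 36
Step 4: curr=8, set curr.next=prev(30) | reversed so far: 8 -> 30 -> 11 -> 36

8 -> 30 -> 11 -> 36 -> None


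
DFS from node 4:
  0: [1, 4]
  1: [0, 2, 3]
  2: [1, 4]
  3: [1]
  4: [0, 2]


Visit 4, push [2, 0]
Visit 0, push [1]
Visit 1, push [3, 2]
Visit 2, push []
Visit 3, push []

DFS order: [4, 0, 1, 2, 3]


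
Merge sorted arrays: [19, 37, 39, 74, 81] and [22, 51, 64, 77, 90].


Take 19 from A
Take 22 from B
Take 37 from A
Take 39 from A
Take 51 from B
Take 64 from B
Take 74 from A
Take 77 from B
Take 81 from A

Merged: [19, 22, 37, 39, 51, 64, 74, 77, 81, 90]


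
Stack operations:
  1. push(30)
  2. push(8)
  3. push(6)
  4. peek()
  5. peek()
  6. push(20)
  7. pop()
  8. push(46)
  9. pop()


push(30) -> [30]
push(8) -> [30, 8]
push(6) -> [30, 8, 6]
peek()->6
peek()->6
push(20) -> [30, 8, 6, 20]
pop()->20, [30, 8, 6]
push(46) -> [30, 8, 6, 46]
pop()->46, [30, 8, 6]

Final stack: [30, 8, 6]


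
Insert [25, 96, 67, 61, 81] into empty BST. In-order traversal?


Insert 25: root
Insert 96: R from 25
Insert 67: R from 25 -> L from 96
Insert 61: R from 25 -> L from 96 -> L from 67
Insert 81: R from 25 -> L from 96 -> R from 67

In-order: [25, 61, 67, 81, 96]


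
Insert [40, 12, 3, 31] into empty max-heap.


Insert 40: [40]
Insert 12: [40, 12]
Insert 3: [40, 12, 3]
Insert 31: [40, 31, 3, 12]

Final heap: [40, 31, 3, 12]


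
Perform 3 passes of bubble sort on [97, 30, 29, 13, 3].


Initial: [97, 30, 29, 13, 3]
Pass 1: [30, 29, 13, 3, 97] (4 swaps)
Pass 2: [29, 13, 3, 30, 97] (3 swaps)
Pass 3: [13, 3, 29, 30, 97] (2 swaps)

After 3 passes: [13, 3, 29, 30, 97]


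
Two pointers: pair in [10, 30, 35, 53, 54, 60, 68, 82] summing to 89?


lo=0(10)+hi=7(82)=92
lo=0(10)+hi=6(68)=78
lo=1(30)+hi=6(68)=98
lo=1(30)+hi=5(60)=90
lo=1(30)+hi=4(54)=84
lo=2(35)+hi=4(54)=89

Yes: 35+54=89


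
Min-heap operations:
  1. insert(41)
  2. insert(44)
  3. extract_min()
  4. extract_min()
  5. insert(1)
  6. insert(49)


insert(41) -> [41]
insert(44) -> [41, 44]
extract_min()->41, [44]
extract_min()->44, []
insert(1) -> [1]
insert(49) -> [1, 49]

Final heap: [1, 49]


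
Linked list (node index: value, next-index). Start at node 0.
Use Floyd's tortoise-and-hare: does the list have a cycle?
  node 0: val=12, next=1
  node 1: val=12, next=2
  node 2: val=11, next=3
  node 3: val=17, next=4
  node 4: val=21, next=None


Floyd's tortoise (slow, +1) and hare (fast, +2):
  init: slow=0, fast=0
  step 1: slow=1, fast=2
  step 2: slow=2, fast=4
  step 3: fast -> None, no cycle

Cycle: no
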